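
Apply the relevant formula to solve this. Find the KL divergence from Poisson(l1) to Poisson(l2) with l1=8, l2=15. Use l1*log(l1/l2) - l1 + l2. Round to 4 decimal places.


KL divergence for Poisson:
KL = l1*log(l1/l2) - l1 + l2.
l1 = 8, l2 = 15.
log(8/15) = -0.628609.
l1*log(l1/l2) = 8 * -0.628609 = -5.028869.
KL = -5.028869 - 8 + 15 = 1.9711

1.9711


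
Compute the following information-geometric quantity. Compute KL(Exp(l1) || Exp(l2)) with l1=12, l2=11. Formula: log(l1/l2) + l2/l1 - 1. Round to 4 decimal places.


KL divergence for exponential family:
KL = log(l1/l2) + l2/l1 - 1.
log(12/11) = 0.087011.
11/12 = 0.916667.
KL = 0.087011 + 0.916667 - 1 = 0.0037

0.0037


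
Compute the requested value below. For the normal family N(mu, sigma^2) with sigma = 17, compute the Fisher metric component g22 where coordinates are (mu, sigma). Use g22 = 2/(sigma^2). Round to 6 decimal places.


For the 2-parameter normal family, the Fisher metric has:
  g11 = 1/sigma^2, g22 = 2/sigma^2.
sigma = 17, sigma^2 = 289.
g22 = 0.006920

0.006920


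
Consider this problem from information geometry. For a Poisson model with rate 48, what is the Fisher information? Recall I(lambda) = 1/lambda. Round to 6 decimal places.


Fisher information for Poisson: I(lambda) = 1/lambda.
lambda = 48.
I(lambda) = 1/48 = 0.020833

0.020833


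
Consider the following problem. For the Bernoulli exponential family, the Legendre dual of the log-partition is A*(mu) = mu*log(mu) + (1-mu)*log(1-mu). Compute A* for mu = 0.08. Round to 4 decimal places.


Legendre transform for Bernoulli:
A*(mu) = mu*log(mu) + (1-mu)*log(1-mu).
mu = 0.08, 1-mu = 0.92.
mu*log(mu) = 0.08*log(0.08) = -0.202058.
(1-mu)*log(1-mu) = 0.92*log(0.92) = -0.076711.
A* = -0.202058 + -0.076711 = -0.2788

-0.2788


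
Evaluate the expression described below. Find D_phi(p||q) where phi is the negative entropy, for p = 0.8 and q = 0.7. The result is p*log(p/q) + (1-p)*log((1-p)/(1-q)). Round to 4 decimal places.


Bregman divergence with negative entropy generator:
D = p*log(p/q) + (1-p)*log((1-p)/(1-q)).
p = 0.8, q = 0.7.
p*log(p/q) = 0.8*log(0.8/0.7) = 0.106825.
(1-p)*log((1-p)/(1-q)) = 0.2*log(0.2/0.3) = -0.081093.
D = 0.106825 + -0.081093 = 0.0257

0.0257


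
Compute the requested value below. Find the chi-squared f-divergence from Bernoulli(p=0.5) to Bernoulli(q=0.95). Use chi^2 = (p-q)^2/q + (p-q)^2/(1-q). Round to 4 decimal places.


Chi-squared divergence between Bernoulli distributions:
chi^2 = (p-q)^2/q + (p-q)^2/(1-q).
p = 0.5, q = 0.95, p-q = -0.45.
(p-q)^2 = 0.2025.
term1 = 0.2025/0.95 = 0.213158.
term2 = 0.2025/0.05 = 4.05.
chi^2 = 0.213158 + 4.05 = 4.2632

4.2632


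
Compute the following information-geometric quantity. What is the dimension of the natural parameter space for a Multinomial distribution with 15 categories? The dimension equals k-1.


Exponential family dimension calculation:
For Multinomial with k=15 categories, dim = k-1 = 14.

14


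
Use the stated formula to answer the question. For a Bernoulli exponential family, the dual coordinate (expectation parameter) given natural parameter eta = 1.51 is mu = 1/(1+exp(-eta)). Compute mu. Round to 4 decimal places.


Dual coordinate (expectation parameter) for Bernoulli:
mu = 1/(1+exp(-eta)).
eta = 1.51.
exp(-eta) = exp(-1.51) = 0.22091.
mu = 1/(1+0.22091) = 0.8191

0.8191


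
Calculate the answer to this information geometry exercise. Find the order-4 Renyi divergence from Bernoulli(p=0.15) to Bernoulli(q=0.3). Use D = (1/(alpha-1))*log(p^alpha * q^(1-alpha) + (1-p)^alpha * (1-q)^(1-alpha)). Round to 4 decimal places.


Renyi divergence of order alpha between Bernoulli distributions:
D = (1/(alpha-1))*log(p^alpha * q^(1-alpha) + (1-p)^alpha * (1-q)^(1-alpha)).
alpha = 4, p = 0.15, q = 0.3.
p^alpha * q^(1-alpha) = 0.15^4 * 0.3^-3 = 0.01875.
(1-p)^alpha * (1-q)^(1-alpha) = 0.85^4 * 0.7^-3 = 1.521884.
sum = 0.01875 + 1.521884 = 1.540634.
D = (1/3)*log(1.540634) = 0.1441

0.1441


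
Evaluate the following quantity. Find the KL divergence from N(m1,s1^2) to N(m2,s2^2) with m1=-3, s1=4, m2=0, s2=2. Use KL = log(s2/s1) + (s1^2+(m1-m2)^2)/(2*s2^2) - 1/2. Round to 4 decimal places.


KL divergence between normal distributions:
KL = log(s2/s1) + (s1^2 + (m1-m2)^2)/(2*s2^2) - 1/2.
log(2/4) = -0.693147.
(4^2 + (-3-0)^2)/(2*2^2) = (16 + 9)/8 = 3.125.
KL = -0.693147 + 3.125 - 0.5 = 1.9319

1.9319


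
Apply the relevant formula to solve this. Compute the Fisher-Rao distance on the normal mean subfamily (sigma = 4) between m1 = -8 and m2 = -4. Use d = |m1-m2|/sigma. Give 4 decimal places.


On the fixed-variance normal subfamily, geodesic distance = |m1-m2|/sigma.
|-8 - -4| = 4.
sigma = 4.
d = 4/4 = 1.0000

1.0000


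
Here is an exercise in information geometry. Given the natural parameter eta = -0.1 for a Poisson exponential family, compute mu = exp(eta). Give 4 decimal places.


Expectation parameter for Poisson exponential family:
mu = exp(eta).
eta = -0.1.
mu = exp(-0.1) = 0.9048

0.9048


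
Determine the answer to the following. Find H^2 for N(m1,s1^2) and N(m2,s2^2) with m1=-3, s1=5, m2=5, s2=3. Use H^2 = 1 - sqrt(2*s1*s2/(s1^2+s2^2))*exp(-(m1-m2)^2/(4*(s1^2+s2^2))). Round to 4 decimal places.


Squared Hellinger distance for Gaussians:
H^2 = 1 - sqrt(2*s1*s2/(s1^2+s2^2)) * exp(-(m1-m2)^2/(4*(s1^2+s2^2))).
s1^2 = 25, s2^2 = 9, s1^2+s2^2 = 34.
sqrt(2*5*3/(34)) = 0.939336.
(m1-m2)^2 = (-8)^2 = 64.
exp(-64/(4*34)) = exp(-0.470588) = 0.624635.
H^2 = 1 - 0.939336*0.624635 = 0.4133

0.4133


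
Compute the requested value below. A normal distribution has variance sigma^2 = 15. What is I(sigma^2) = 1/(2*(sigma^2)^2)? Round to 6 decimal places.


Fisher information for variance: I(sigma^2) = 1/(2*sigma^4).
sigma^2 = 15, so sigma^4 = 225.
I = 1/(2*225) = 1/450 = 0.002222

0.002222


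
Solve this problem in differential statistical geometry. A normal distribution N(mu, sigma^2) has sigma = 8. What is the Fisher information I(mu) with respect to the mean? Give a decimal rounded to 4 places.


The Fisher information for the mean of a normal distribution is I(mu) = 1/sigma^2.
sigma = 8, so sigma^2 = 64.
I(mu) = 1/64 = 0.0156

0.0156


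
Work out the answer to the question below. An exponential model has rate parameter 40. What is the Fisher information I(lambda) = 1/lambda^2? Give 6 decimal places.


Fisher information for exponential: I(lambda) = 1/lambda^2.
lambda = 40, lambda^2 = 1600.
I = 1/1600 = 0.000625

0.000625


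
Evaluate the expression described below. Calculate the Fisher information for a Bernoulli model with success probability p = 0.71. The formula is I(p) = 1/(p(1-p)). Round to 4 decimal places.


For Bernoulli(p), Fisher information is I(p) = 1/(p*(1-p)).
p = 0.71, 1-p = 0.29.
p*(1-p) = 0.2059.
I(p) = 1/0.2059 = 4.8567

4.8567


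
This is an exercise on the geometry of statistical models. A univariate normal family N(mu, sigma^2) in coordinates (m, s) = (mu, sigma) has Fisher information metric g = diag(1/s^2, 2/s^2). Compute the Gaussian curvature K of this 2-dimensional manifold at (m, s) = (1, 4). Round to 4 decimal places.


The metric has the form g = (A dm^2 + B ds^2)/s^2 with A = 1, B = 2.
Substitute u = sqrt(A/B)*m: g = B*(du^2 + ds^2)/s^2, i.e. B times the
Poincare upper half-plane metric, which has constant Gaussian curvature -1.
Scaling a 2D metric by a constant c divides the Gaussian curvature by c,
so K = -1/B = -1/(2) = -0.5000 everywhere (the point (m, s) = (1, 4) is irrelevant:
the curvature is constant).
The requested Gaussian curvature is K = -0.5000.

-0.5000


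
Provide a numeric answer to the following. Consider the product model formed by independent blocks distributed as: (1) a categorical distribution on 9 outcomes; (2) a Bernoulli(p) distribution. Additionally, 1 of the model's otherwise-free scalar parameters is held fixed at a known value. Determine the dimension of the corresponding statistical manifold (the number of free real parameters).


The dimension of a statistical manifold equals the number of free
(independent) real parameters of the model. For a product of independent
blocks the parameter counts add.
- categorical on 9 outcomes (probabilities sum to 1): 9-1 = 8.
- Bernoulli (p): 1.
Total = 8 + 1 = 9.
1 parameter(s) fixed at known values: 9 - 1 = 8.
Dimension = 8

8


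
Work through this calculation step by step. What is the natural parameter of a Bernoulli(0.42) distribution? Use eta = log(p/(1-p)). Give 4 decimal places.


Natural parameter for Bernoulli: eta = log(p/(1-p)).
p = 0.42, 1-p = 0.58.
p/(1-p) = 0.724138.
eta = log(0.724138) = -0.3228

-0.3228


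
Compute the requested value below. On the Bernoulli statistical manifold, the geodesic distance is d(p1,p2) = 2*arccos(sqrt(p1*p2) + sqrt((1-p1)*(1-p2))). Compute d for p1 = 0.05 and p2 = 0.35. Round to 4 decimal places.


Geodesic distance on Bernoulli manifold:
d(p1,p2) = 2*arccos(sqrt(p1*p2) + sqrt((1-p1)*(1-p2))).
sqrt(p1*p2) = sqrt(0.05*0.35) = 0.132288.
sqrt((1-p1)*(1-p2)) = sqrt(0.95*0.65) = 0.785812.
arg = 0.132288 + 0.785812 = 0.918099.
d = 2*arccos(0.918099) = 0.8151

0.8151


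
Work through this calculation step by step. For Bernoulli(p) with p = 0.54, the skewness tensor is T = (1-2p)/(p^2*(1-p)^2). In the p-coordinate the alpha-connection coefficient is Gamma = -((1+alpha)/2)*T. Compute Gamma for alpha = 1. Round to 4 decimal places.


Skewness (Amari-Chentsov) tensor: T = (1-2p)/(p^2*(1-p)^2).
p = 0.54, 1-2p = -0.08, p^2 = 0.2916, (1-p)^2 = 0.2116.
T = -0.08/(0.2916 * 0.2116) = -1.296543.
In the p-coordinate, Gamma^(alpha) = Gamma^(0) - (alpha/2)*T with Gamma^(0) = (1/2)*g'(p) = -T/2,
so Gamma^(alpha) = -((1+alpha)/2)*T.
alpha = 1, -(1+alpha)/2 = -1.0.
Gamma = -1.0 * -1.296543 = 1.2965

1.2965


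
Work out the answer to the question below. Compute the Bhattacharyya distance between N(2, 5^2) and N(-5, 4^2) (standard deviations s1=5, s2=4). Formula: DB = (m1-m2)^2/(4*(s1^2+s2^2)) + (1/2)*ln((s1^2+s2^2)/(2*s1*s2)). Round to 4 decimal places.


Bhattacharyya distance between two Gaussians:
DB = (m1-m2)^2/(4*(s1^2+s2^2)) + (1/2)*ln((s1^2+s2^2)/(2*s1*s2)).
(m1-m2)^2 = (7)^2 = 49.
s1^2+s2^2 = 25 + 16 = 41.
term1 = 49/164 = 0.29878.
term2 = 0.5*ln(41/40.0) = 0.012346.
DB = 0.29878 + 0.012346 = 0.3111

0.3111


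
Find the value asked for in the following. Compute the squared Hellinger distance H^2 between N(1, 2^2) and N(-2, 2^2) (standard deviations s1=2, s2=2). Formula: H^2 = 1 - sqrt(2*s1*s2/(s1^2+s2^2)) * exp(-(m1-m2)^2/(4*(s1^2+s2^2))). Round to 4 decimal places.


Squared Hellinger distance for Gaussians:
H^2 = 1 - sqrt(2*s1*s2/(s1^2+s2^2)) * exp(-(m1-m2)^2/(4*(s1^2+s2^2))).
s1^2 = 4, s2^2 = 4, s1^2+s2^2 = 8.
sqrt(2*2*2/(8)) = 1.0.
(m1-m2)^2 = (3)^2 = 9.
exp(-9/(4*8)) = exp(-0.28125) = 0.75484.
H^2 = 1 - 1.0*0.75484 = 0.2452

0.2452


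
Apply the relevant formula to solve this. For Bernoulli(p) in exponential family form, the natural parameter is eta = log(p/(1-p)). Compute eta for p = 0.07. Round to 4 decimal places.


Natural parameter for Bernoulli: eta = log(p/(1-p)).
p = 0.07, 1-p = 0.93.
p/(1-p) = 0.075269.
eta = log(0.075269) = -2.5867

-2.5867


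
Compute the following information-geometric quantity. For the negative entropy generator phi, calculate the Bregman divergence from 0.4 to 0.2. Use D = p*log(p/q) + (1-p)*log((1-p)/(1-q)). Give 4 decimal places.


Bregman divergence with negative entropy generator:
D = p*log(p/q) + (1-p)*log((1-p)/(1-q)).
p = 0.4, q = 0.2.
p*log(p/q) = 0.4*log(0.4/0.2) = 0.277259.
(1-p)*log((1-p)/(1-q)) = 0.6*log(0.6/0.8) = -0.172609.
D = 0.277259 + -0.172609 = 0.1046

0.1046


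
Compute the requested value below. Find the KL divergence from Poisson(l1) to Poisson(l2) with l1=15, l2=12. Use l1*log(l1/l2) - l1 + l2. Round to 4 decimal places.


KL divergence for Poisson:
KL = l1*log(l1/l2) - l1 + l2.
l1 = 15, l2 = 12.
log(15/12) = 0.223144.
l1*log(l1/l2) = 15 * 0.223144 = 3.347153.
KL = 3.347153 - 15 + 12 = 0.3472

0.3472


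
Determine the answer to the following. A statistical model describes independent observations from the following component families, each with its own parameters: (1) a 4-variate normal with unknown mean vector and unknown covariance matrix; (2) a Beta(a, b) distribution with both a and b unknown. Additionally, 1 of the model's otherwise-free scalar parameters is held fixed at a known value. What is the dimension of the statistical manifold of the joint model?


The dimension of a statistical manifold equals the number of free
(independent) real parameters of the model. For a product of independent
blocks the parameter counts add.
- 4-variate normal: 4 (mean) + 4*5/2 = 10 (symmetric covariance) = 14.
- Beta (a, b): 2.
Total = 14 + 2 = 16.
1 parameter(s) fixed at known values: 16 - 1 = 15.
Dimension = 15

15


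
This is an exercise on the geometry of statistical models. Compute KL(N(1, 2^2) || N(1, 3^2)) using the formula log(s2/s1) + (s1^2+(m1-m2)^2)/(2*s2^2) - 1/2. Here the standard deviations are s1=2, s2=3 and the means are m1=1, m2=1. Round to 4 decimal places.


KL divergence between normal distributions:
KL = log(s2/s1) + (s1^2 + (m1-m2)^2)/(2*s2^2) - 1/2.
log(3/2) = 0.405465.
(2^2 + (1-1)^2)/(2*3^2) = (4 + 0)/18 = 0.222222.
KL = 0.405465 + 0.222222 - 0.5 = 0.1277

0.1277


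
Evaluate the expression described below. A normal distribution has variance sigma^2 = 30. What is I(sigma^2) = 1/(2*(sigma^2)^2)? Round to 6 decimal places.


Fisher information for variance: I(sigma^2) = 1/(2*sigma^4).
sigma^2 = 30, so sigma^4 = 900.
I = 1/(2*900) = 1/1800 = 0.000556

0.000556


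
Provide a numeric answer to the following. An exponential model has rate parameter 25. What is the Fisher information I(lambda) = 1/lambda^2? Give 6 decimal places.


Fisher information for exponential: I(lambda) = 1/lambda^2.
lambda = 25, lambda^2 = 625.
I = 1/625 = 0.001600

0.001600


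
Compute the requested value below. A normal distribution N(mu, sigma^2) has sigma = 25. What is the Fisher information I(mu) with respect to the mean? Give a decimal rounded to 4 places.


The Fisher information for the mean of a normal distribution is I(mu) = 1/sigma^2.
sigma = 25, so sigma^2 = 625.
I(mu) = 1/625 = 0.0016

0.0016


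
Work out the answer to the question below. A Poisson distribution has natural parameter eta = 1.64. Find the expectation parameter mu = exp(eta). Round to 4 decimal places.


Expectation parameter for Poisson exponential family:
mu = exp(eta).
eta = 1.64.
mu = exp(1.64) = 5.1552

5.1552


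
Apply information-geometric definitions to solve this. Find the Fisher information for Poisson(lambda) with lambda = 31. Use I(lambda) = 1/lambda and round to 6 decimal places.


Fisher information for Poisson: I(lambda) = 1/lambda.
lambda = 31.
I(lambda) = 1/31 = 0.032258

0.032258


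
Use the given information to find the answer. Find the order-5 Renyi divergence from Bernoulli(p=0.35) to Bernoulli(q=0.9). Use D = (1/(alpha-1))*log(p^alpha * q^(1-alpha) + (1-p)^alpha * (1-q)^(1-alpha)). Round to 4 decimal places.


Renyi divergence of order alpha between Bernoulli distributions:
D = (1/(alpha-1))*log(p^alpha * q^(1-alpha) + (1-p)^alpha * (1-q)^(1-alpha)).
alpha = 5, p = 0.35, q = 0.9.
p^alpha * q^(1-alpha) = 0.35^5 * 0.9^-4 = 0.008005.
(1-p)^alpha * (1-q)^(1-alpha) = 0.65^5 * 0.1^-4 = 1160.290625.
sum = 0.008005 + 1160.290625 = 1160.29863.
D = (1/4)*log(1160.29863) = 1.7641

1.7641


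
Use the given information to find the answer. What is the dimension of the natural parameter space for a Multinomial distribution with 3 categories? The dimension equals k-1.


Exponential family dimension calculation:
For Multinomial with k=3 categories, dim = k-1 = 2.

2


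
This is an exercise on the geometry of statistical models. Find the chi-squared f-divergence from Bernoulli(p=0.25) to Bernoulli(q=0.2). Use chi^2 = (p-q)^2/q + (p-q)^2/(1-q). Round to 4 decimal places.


Chi-squared divergence between Bernoulli distributions:
chi^2 = (p-q)^2/q + (p-q)^2/(1-q).
p = 0.25, q = 0.2, p-q = 0.05.
(p-q)^2 = 0.0025.
term1 = 0.0025/0.2 = 0.0125.
term2 = 0.0025/0.8 = 0.003125.
chi^2 = 0.0125 + 0.003125 = 0.0156

0.0156


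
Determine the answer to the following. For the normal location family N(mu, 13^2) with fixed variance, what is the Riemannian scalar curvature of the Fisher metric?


This family has a single free parameter, so its statistical manifold
is 1-dimensional. The Riemann curvature tensor of any 1-dimensional
Riemannian manifold vanishes identically, so R = 0.

0


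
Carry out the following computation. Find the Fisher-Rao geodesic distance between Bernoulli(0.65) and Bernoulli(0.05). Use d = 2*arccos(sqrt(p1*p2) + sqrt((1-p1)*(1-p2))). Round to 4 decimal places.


Geodesic distance on Bernoulli manifold:
d(p1,p2) = 2*arccos(sqrt(p1*p2) + sqrt((1-p1)*(1-p2))).
sqrt(p1*p2) = sqrt(0.65*0.05) = 0.180278.
sqrt((1-p1)*(1-p2)) = sqrt(0.35*0.95) = 0.576628.
arg = 0.180278 + 0.576628 = 0.756906.
d = 2*arccos(0.756906) = 1.4245

1.4245


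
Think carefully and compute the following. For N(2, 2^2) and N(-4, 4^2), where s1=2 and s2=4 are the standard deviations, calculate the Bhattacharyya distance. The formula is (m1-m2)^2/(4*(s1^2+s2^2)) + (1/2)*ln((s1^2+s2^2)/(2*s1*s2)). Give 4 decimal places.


Bhattacharyya distance between two Gaussians:
DB = (m1-m2)^2/(4*(s1^2+s2^2)) + (1/2)*ln((s1^2+s2^2)/(2*s1*s2)).
(m1-m2)^2 = (6)^2 = 36.
s1^2+s2^2 = 4 + 16 = 20.
term1 = 36/80 = 0.45.
term2 = 0.5*ln(20/16.0) = 0.111572.
DB = 0.45 + 0.111572 = 0.5616

0.5616


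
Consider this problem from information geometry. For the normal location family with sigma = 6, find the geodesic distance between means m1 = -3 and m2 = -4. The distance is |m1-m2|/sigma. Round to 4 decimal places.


On the fixed-variance normal subfamily, geodesic distance = |m1-m2|/sigma.
|-3 - -4| = 1.
sigma = 6.
d = 1/6 = 0.1667

0.1667


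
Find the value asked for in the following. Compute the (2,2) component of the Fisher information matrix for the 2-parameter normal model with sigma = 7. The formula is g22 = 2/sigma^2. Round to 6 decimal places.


For the 2-parameter normal family, the Fisher metric has:
  g11 = 1/sigma^2, g22 = 2/sigma^2.
sigma = 7, sigma^2 = 49.
g22 = 0.040816

0.040816


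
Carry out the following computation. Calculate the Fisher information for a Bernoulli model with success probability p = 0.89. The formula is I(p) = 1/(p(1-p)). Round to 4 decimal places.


For Bernoulli(p), Fisher information is I(p) = 1/(p*(1-p)).
p = 0.89, 1-p = 0.11.
p*(1-p) = 0.0979.
I(p) = 1/0.0979 = 10.2145

10.2145


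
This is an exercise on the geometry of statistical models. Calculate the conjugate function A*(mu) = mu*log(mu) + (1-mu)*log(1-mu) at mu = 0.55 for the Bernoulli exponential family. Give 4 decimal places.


Legendre transform for Bernoulli:
A*(mu) = mu*log(mu) + (1-mu)*log(1-mu).
mu = 0.55, 1-mu = 0.45.
mu*log(mu) = 0.55*log(0.55) = -0.32881.
(1-mu)*log(1-mu) = 0.45*log(0.45) = -0.359328.
A* = -0.32881 + -0.359328 = -0.6881

-0.6881


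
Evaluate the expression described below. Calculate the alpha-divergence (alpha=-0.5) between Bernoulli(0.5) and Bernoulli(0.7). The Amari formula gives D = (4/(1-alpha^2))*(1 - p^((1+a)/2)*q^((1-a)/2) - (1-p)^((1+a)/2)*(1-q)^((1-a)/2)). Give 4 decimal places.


Amari alpha-divergence:
D = (4/(1-alpha^2))*(1 - p^((1+a)/2)*q^((1-a)/2) - (1-p)^((1+a)/2)*(1-q)^((1-a)/2)).
alpha = -0.5, p = 0.5, q = 0.7.
e1 = (1+alpha)/2 = 0.25, e2 = (1-alpha)/2 = 0.75.
t1 = p^e1 * q^e2 = 0.5^0.25 * 0.7^0.75 = 0.643526.
t2 = (1-p)^e1 * (1-q)^e2 = 0.5^0.25 * 0.3^0.75 = 0.340866.
4/(1-alpha^2) = 5.333333.
D = 5.333333*(1 - 0.643526 - 0.340866) = 0.0832

0.0832


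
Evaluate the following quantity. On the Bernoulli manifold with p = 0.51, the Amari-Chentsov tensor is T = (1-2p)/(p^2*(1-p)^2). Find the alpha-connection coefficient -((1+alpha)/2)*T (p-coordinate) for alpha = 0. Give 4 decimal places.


Skewness (Amari-Chentsov) tensor: T = (1-2p)/(p^2*(1-p)^2).
p = 0.51, 1-2p = -0.02, p^2 = 0.2601, (1-p)^2 = 0.2401.
T = -0.02/(0.2601 * 0.2401) = -0.320256.
In the p-coordinate, Gamma^(alpha) = Gamma^(0) - (alpha/2)*T with Gamma^(0) = (1/2)*g'(p) = -T/2,
so Gamma^(alpha) = -((1+alpha)/2)*T.
alpha = 0, -(1+alpha)/2 = -0.5.
Gamma = -0.5 * -0.320256 = 0.1601

0.1601


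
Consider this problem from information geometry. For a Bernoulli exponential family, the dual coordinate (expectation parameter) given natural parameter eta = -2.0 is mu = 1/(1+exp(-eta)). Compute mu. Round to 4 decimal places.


Dual coordinate (expectation parameter) for Bernoulli:
mu = 1/(1+exp(-eta)).
eta = -2.0.
exp(-eta) = exp(2.0) = 7.389056.
mu = 1/(1+7.389056) = 0.1192

0.1192


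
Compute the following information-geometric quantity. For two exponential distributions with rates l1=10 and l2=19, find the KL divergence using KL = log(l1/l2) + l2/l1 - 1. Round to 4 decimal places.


KL divergence for exponential family:
KL = log(l1/l2) + l2/l1 - 1.
log(10/19) = -0.641854.
19/10 = 1.9.
KL = -0.641854 + 1.9 - 1 = 0.2581

0.2581


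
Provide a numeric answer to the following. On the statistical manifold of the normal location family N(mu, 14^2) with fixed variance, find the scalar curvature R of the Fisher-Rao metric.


This family has a single free parameter, so its statistical manifold
is 1-dimensional. The Riemann curvature tensor of any 1-dimensional
Riemannian manifold vanishes identically, so R = 0.

0


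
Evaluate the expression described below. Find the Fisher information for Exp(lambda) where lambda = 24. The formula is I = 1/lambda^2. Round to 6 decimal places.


Fisher information for exponential: I(lambda) = 1/lambda^2.
lambda = 24, lambda^2 = 576.
I = 1/576 = 0.001736

0.001736


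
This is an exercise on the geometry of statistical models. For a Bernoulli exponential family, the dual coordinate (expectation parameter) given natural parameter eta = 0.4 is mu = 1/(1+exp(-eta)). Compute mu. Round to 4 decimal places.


Dual coordinate (expectation parameter) for Bernoulli:
mu = 1/(1+exp(-eta)).
eta = 0.4.
exp(-eta) = exp(-0.4) = 0.67032.
mu = 1/(1+0.67032) = 0.5987

0.5987


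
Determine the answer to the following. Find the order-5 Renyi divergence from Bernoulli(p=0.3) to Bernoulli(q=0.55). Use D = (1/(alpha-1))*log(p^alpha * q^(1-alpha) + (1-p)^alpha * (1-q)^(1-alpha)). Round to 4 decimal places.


Renyi divergence of order alpha between Bernoulli distributions:
D = (1/(alpha-1))*log(p^alpha * q^(1-alpha) + (1-p)^alpha * (1-q)^(1-alpha)).
alpha = 5, p = 0.3, q = 0.55.
p^alpha * q^(1-alpha) = 0.3^5 * 0.55^-4 = 0.026556.
(1-p)^alpha * (1-q)^(1-alpha) = 0.7^5 * 0.45^-4 = 4.098643.
sum = 0.026556 + 4.098643 = 4.125199.
D = (1/4)*log(4.125199) = 0.3543

0.3543


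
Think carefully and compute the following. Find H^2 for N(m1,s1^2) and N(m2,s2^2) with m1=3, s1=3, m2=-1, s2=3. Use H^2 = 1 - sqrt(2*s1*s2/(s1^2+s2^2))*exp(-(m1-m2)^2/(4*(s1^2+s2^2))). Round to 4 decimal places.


Squared Hellinger distance for Gaussians:
H^2 = 1 - sqrt(2*s1*s2/(s1^2+s2^2)) * exp(-(m1-m2)^2/(4*(s1^2+s2^2))).
s1^2 = 9, s2^2 = 9, s1^2+s2^2 = 18.
sqrt(2*3*3/(18)) = 1.0.
(m1-m2)^2 = (4)^2 = 16.
exp(-16/(4*18)) = exp(-0.222222) = 0.800737.
H^2 = 1 - 1.0*0.800737 = 0.1993

0.1993


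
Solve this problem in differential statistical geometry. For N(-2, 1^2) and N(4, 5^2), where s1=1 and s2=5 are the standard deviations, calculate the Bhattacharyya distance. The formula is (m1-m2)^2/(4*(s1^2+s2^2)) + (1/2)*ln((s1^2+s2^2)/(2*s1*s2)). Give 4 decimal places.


Bhattacharyya distance between two Gaussians:
DB = (m1-m2)^2/(4*(s1^2+s2^2)) + (1/2)*ln((s1^2+s2^2)/(2*s1*s2)).
(m1-m2)^2 = (-6)^2 = 36.
s1^2+s2^2 = 1 + 25 = 26.
term1 = 36/104 = 0.346154.
term2 = 0.5*ln(26/10.0) = 0.477756.
DB = 0.346154 + 0.477756 = 0.8239

0.8239


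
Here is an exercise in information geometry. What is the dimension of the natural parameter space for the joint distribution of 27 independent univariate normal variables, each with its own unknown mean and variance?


Exponential family dimension calculation:
Each univariate normal has two natural parameters (mu/sigma^2 and -1/(2 sigma^2)).
With 27 independent components, dim = 2 * 27 = 54.

54


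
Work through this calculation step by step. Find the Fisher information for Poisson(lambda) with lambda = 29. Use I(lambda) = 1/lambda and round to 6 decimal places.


Fisher information for Poisson: I(lambda) = 1/lambda.
lambda = 29.
I(lambda) = 1/29 = 0.034483

0.034483


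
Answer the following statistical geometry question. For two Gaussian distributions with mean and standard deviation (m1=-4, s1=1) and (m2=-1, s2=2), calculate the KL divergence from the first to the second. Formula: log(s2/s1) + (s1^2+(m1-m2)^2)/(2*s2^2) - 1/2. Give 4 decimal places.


KL divergence between normal distributions:
KL = log(s2/s1) + (s1^2 + (m1-m2)^2)/(2*s2^2) - 1/2.
log(2/1) = 0.693147.
(1^2 + (-4--1)^2)/(2*2^2) = (1 + 9)/8 = 1.25.
KL = 0.693147 + 1.25 - 0.5 = 1.4431

1.4431


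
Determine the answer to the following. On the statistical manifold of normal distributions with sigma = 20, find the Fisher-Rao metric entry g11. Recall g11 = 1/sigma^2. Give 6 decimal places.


For the 2-parameter normal family, the Fisher metric has:
  g11 = 1/sigma^2, g22 = 2/sigma^2.
sigma = 20, sigma^2 = 400.
g11 = 0.002500

0.002500


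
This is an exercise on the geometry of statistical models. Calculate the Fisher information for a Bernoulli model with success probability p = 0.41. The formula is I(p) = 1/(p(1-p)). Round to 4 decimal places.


For Bernoulli(p), Fisher information is I(p) = 1/(p*(1-p)).
p = 0.41, 1-p = 0.59.
p*(1-p) = 0.2419.
I(p) = 1/0.2419 = 4.1339

4.1339


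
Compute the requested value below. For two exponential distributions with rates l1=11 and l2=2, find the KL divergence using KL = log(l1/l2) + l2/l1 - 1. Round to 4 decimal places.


KL divergence for exponential family:
KL = log(l1/l2) + l2/l1 - 1.
log(11/2) = 1.704748.
2/11 = 0.181818.
KL = 1.704748 + 0.181818 - 1 = 0.8866

0.8866


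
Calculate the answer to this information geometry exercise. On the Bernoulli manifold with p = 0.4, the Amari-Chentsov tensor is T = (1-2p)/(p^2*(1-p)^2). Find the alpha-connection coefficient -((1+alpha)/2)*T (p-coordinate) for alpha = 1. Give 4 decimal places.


Skewness (Amari-Chentsov) tensor: T = (1-2p)/(p^2*(1-p)^2).
p = 0.4, 1-2p = 0.2, p^2 = 0.16, (1-p)^2 = 0.36.
T = 0.2/(0.16 * 0.36) = 3.472222.
In the p-coordinate, Gamma^(alpha) = Gamma^(0) - (alpha/2)*T with Gamma^(0) = (1/2)*g'(p) = -T/2,
so Gamma^(alpha) = -((1+alpha)/2)*T.
alpha = 1, -(1+alpha)/2 = -1.0.
Gamma = -1.0 * 3.472222 = -3.4722

-3.4722


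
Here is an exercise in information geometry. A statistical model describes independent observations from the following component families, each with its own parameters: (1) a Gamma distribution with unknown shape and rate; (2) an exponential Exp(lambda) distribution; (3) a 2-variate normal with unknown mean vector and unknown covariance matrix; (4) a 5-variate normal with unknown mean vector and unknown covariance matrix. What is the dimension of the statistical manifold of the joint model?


The dimension of a statistical manifold equals the number of free
(independent) real parameters of the model. For a product of independent
blocks the parameter counts add.
- Gamma (shape, rate): 2.
- exponential (lambda): 1.
- 2-variate normal: 2 (mean) + 2*3/2 = 3 (symmetric covariance) = 5.
- 5-variate normal: 5 (mean) + 5*6/2 = 15 (symmetric covariance) = 20.
Total = 2 + 1 + 5 + 20 = 28.
Dimension = 28

28


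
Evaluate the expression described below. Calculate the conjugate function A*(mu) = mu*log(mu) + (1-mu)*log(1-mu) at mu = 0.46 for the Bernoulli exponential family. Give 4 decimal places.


Legendre transform for Bernoulli:
A*(mu) = mu*log(mu) + (1-mu)*log(1-mu).
mu = 0.46, 1-mu = 0.54.
mu*log(mu) = 0.46*log(0.46) = -0.357203.
(1-mu)*log(1-mu) = 0.54*log(0.54) = -0.332741.
A* = -0.357203 + -0.332741 = -0.6899

-0.6899


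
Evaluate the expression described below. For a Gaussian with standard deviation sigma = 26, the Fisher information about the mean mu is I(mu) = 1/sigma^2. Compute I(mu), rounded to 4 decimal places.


The Fisher information for the mean of a normal distribution is I(mu) = 1/sigma^2.
sigma = 26, so sigma^2 = 676.
I(mu) = 1/676 = 0.0015

0.0015


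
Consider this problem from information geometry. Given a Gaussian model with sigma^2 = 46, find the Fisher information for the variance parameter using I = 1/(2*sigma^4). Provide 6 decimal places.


Fisher information for variance: I(sigma^2) = 1/(2*sigma^4).
sigma^2 = 46, so sigma^4 = 2116.
I = 1/(2*2116) = 1/4232 = 0.000236

0.000236


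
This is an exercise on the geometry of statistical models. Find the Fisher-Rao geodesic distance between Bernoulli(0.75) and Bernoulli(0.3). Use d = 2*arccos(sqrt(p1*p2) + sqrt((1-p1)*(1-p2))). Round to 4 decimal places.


Geodesic distance on Bernoulli manifold:
d(p1,p2) = 2*arccos(sqrt(p1*p2) + sqrt((1-p1)*(1-p2))).
sqrt(p1*p2) = sqrt(0.75*0.3) = 0.474342.
sqrt((1-p1)*(1-p2)) = sqrt(0.25*0.7) = 0.41833.
arg = 0.474342 + 0.41833 = 0.892672.
d = 2*arccos(0.892672) = 0.9351

0.9351


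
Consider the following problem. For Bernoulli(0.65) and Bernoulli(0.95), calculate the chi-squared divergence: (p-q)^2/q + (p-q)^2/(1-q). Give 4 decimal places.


Chi-squared divergence between Bernoulli distributions:
chi^2 = (p-q)^2/q + (p-q)^2/(1-q).
p = 0.65, q = 0.95, p-q = -0.3.
(p-q)^2 = 0.09.
term1 = 0.09/0.95 = 0.094737.
term2 = 0.09/0.05 = 1.8.
chi^2 = 0.094737 + 1.8 = 1.8947

1.8947


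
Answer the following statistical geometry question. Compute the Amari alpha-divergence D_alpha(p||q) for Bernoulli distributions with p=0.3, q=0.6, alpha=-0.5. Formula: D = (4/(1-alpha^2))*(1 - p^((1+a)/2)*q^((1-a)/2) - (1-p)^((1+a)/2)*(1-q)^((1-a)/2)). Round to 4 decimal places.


Amari alpha-divergence:
D = (4/(1-alpha^2))*(1 - p^((1+a)/2)*q^((1-a)/2) - (1-p)^((1+a)/2)*(1-q)^((1-a)/2)).
alpha = -0.5, p = 0.3, q = 0.6.
e1 = (1+alpha)/2 = 0.25, e2 = (1-alpha)/2 = 0.75.
t1 = p^e1 * q^e2 = 0.3^0.25 * 0.6^0.75 = 0.504538.
t2 = (1-p)^e1 * (1-q)^e2 = 0.7^0.25 * 0.4^0.75 = 0.460065.
4/(1-alpha^2) = 5.333333.
D = 5.333333*(1 - 0.504538 - 0.460065) = 0.1888

0.1888


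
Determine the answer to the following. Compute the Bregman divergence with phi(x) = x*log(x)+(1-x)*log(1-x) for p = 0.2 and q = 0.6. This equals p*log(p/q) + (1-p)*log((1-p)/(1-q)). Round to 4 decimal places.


Bregman divergence with negative entropy generator:
D = p*log(p/q) + (1-p)*log((1-p)/(1-q)).
p = 0.2, q = 0.6.
p*log(p/q) = 0.2*log(0.2/0.6) = -0.219722.
(1-p)*log((1-p)/(1-q)) = 0.8*log(0.8/0.4) = 0.554518.
D = -0.219722 + 0.554518 = 0.3348

0.3348


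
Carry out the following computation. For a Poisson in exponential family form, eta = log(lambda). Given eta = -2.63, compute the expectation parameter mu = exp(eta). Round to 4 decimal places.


Expectation parameter for Poisson exponential family:
mu = exp(eta).
eta = -2.63.
mu = exp(-2.63) = 0.0721

0.0721


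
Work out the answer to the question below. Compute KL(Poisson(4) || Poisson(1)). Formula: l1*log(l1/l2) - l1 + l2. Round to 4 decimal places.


KL divergence for Poisson:
KL = l1*log(l1/l2) - l1 + l2.
l1 = 4, l2 = 1.
log(4/1) = 1.386294.
l1*log(l1/l2) = 4 * 1.386294 = 5.545177.
KL = 5.545177 - 4 + 1 = 2.5452

2.5452


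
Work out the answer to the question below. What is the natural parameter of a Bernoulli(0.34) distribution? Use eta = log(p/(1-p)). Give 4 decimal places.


Natural parameter for Bernoulli: eta = log(p/(1-p)).
p = 0.34, 1-p = 0.66.
p/(1-p) = 0.515152.
eta = log(0.515152) = -0.6633

-0.6633


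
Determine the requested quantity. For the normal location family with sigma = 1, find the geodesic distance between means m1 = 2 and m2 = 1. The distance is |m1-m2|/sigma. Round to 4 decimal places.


On the fixed-variance normal subfamily, geodesic distance = |m1-m2|/sigma.
|2 - 1| = 1.
sigma = 1.
d = 1/1 = 1.0000

1.0000


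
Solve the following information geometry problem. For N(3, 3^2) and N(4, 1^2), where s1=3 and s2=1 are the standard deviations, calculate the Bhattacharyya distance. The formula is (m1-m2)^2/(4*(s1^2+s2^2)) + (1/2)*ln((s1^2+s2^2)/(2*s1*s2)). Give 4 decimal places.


Bhattacharyya distance between two Gaussians:
DB = (m1-m2)^2/(4*(s1^2+s2^2)) + (1/2)*ln((s1^2+s2^2)/(2*s1*s2)).
(m1-m2)^2 = (-1)^2 = 1.
s1^2+s2^2 = 9 + 1 = 10.
term1 = 1/40 = 0.025.
term2 = 0.5*ln(10/6.0) = 0.255413.
DB = 0.025 + 0.255413 = 0.2804

0.2804


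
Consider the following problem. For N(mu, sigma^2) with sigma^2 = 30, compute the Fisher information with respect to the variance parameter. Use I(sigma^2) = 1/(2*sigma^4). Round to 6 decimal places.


Fisher information for variance: I(sigma^2) = 1/(2*sigma^4).
sigma^2 = 30, so sigma^4 = 900.
I = 1/(2*900) = 1/1800 = 0.000556

0.000556


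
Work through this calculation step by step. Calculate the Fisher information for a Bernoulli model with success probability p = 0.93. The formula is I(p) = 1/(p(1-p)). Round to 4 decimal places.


For Bernoulli(p), Fisher information is I(p) = 1/(p*(1-p)).
p = 0.93, 1-p = 0.07.
p*(1-p) = 0.0651.
I(p) = 1/0.0651 = 15.3610

15.3610


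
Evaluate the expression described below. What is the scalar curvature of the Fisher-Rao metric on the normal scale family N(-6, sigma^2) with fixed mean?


This family has a single free parameter, so its statistical manifold
is 1-dimensional. The Riemann curvature tensor of any 1-dimensional
Riemannian manifold vanishes identically, so R = 0.

0


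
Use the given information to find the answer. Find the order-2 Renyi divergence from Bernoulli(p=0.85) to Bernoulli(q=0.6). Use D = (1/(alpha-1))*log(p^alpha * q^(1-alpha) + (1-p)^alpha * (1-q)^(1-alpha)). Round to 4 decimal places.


Renyi divergence of order alpha between Bernoulli distributions:
D = (1/(alpha-1))*log(p^alpha * q^(1-alpha) + (1-p)^alpha * (1-q)^(1-alpha)).
alpha = 2, p = 0.85, q = 0.6.
p^alpha * q^(1-alpha) = 0.85^2 * 0.6^-1 = 1.204167.
(1-p)^alpha * (1-q)^(1-alpha) = 0.15^2 * 0.4^-1 = 0.05625.
sum = 1.204167 + 0.05625 = 1.260417.
D = (1/1)*log(1.260417) = 0.2314

0.2314


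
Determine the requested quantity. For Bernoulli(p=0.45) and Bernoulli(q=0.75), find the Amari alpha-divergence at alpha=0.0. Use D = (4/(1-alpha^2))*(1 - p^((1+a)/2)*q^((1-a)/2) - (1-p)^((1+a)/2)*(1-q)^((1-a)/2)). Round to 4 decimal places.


Amari alpha-divergence:
D = (4/(1-alpha^2))*(1 - p^((1+a)/2)*q^((1-a)/2) - (1-p)^((1+a)/2)*(1-q)^((1-a)/2)).
alpha = 0.0, p = 0.45, q = 0.75.
e1 = (1+alpha)/2 = 0.5, e2 = (1-alpha)/2 = 0.5.
t1 = p^e1 * q^e2 = 0.45^0.5 * 0.75^0.5 = 0.580948.
t2 = (1-p)^e1 * (1-q)^e2 = 0.55^0.5 * 0.25^0.5 = 0.37081.
4/(1-alpha^2) = 4.0.
D = 4.0*(1 - 0.580948 - 0.37081) = 0.1930

0.1930


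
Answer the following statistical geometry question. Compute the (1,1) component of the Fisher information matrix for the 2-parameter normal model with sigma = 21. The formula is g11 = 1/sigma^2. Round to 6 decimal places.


For the 2-parameter normal family, the Fisher metric has:
  g11 = 1/sigma^2, g22 = 2/sigma^2.
sigma = 21, sigma^2 = 441.
g11 = 0.002268

0.002268


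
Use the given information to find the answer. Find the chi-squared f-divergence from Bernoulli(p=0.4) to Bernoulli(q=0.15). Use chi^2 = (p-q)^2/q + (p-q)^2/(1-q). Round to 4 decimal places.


Chi-squared divergence between Bernoulli distributions:
chi^2 = (p-q)^2/q + (p-q)^2/(1-q).
p = 0.4, q = 0.15, p-q = 0.25.
(p-q)^2 = 0.0625.
term1 = 0.0625/0.15 = 0.416667.
term2 = 0.0625/0.85 = 0.073529.
chi^2 = 0.416667 + 0.073529 = 0.4902

0.4902


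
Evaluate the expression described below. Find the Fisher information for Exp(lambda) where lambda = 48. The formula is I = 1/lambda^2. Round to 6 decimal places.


Fisher information for exponential: I(lambda) = 1/lambda^2.
lambda = 48, lambda^2 = 2304.
I = 1/2304 = 0.000434

0.000434


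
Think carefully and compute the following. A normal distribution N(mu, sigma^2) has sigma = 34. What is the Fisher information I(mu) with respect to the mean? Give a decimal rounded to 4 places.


The Fisher information for the mean of a normal distribution is I(mu) = 1/sigma^2.
sigma = 34, so sigma^2 = 1156.
I(mu) = 1/1156 = 0.0009

0.0009


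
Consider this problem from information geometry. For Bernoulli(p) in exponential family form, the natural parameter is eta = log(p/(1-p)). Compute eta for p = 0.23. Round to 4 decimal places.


Natural parameter for Bernoulli: eta = log(p/(1-p)).
p = 0.23, 1-p = 0.77.
p/(1-p) = 0.298701.
eta = log(0.298701) = -1.2083

-1.2083


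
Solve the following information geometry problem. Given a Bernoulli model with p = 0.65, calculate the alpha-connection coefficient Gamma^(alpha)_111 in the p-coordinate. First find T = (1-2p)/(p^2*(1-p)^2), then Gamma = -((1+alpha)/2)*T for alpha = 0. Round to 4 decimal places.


Skewness (Amari-Chentsov) tensor: T = (1-2p)/(p^2*(1-p)^2).
p = 0.65, 1-2p = -0.3, p^2 = 0.4225, (1-p)^2 = 0.1225.
T = -0.3/(0.4225 * 0.1225) = -5.796401.
In the p-coordinate, Gamma^(alpha) = Gamma^(0) - (alpha/2)*T with Gamma^(0) = (1/2)*g'(p) = -T/2,
so Gamma^(alpha) = -((1+alpha)/2)*T.
alpha = 0, -(1+alpha)/2 = -0.5.
Gamma = -0.5 * -5.796401 = 2.8982

2.8982


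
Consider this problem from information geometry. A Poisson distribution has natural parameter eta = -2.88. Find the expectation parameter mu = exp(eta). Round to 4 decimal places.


Expectation parameter for Poisson exponential family:
mu = exp(eta).
eta = -2.88.
mu = exp(-2.88) = 0.0561

0.0561


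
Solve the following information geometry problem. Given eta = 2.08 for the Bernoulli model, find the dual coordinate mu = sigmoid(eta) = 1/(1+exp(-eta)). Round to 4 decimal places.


Dual coordinate (expectation parameter) for Bernoulli:
mu = 1/(1+exp(-eta)).
eta = 2.08.
exp(-eta) = exp(-2.08) = 0.12493.
mu = 1/(1+0.12493) = 0.8889

0.8889


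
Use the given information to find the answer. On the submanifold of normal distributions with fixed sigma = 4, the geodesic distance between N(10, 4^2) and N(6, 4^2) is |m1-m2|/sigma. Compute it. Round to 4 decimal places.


On the fixed-variance normal subfamily, geodesic distance = |m1-m2|/sigma.
|10 - 6| = 4.
sigma = 4.
d = 4/4 = 1.0000

1.0000


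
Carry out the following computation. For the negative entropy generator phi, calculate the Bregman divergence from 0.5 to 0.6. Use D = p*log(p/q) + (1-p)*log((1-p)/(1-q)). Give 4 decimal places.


Bregman divergence with negative entropy generator:
D = p*log(p/q) + (1-p)*log((1-p)/(1-q)).
p = 0.5, q = 0.6.
p*log(p/q) = 0.5*log(0.5/0.6) = -0.091161.
(1-p)*log((1-p)/(1-q)) = 0.5*log(0.5/0.4) = 0.111572.
D = -0.091161 + 0.111572 = 0.0204

0.0204


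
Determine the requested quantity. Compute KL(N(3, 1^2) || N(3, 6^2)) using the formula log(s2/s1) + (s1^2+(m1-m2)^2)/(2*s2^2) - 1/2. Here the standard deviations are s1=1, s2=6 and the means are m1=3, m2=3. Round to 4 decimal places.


KL divergence between normal distributions:
KL = log(s2/s1) + (s1^2 + (m1-m2)^2)/(2*s2^2) - 1/2.
log(6/1) = 1.791759.
(1^2 + (3-3)^2)/(2*6^2) = (1 + 0)/72 = 0.013889.
KL = 1.791759 + 0.013889 - 0.5 = 1.3056

1.3056


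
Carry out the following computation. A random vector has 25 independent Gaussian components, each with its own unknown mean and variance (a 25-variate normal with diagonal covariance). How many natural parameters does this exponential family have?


Exponential family dimension calculation:
Each univariate normal has two natural parameters (mu/sigma^2 and -1/(2 sigma^2)).
With 25 independent components, dim = 2 * 25 = 50.

50


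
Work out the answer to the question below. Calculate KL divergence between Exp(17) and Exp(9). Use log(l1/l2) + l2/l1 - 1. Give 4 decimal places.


KL divergence for exponential family:
KL = log(l1/l2) + l2/l1 - 1.
log(17/9) = 0.635989.
9/17 = 0.529412.
KL = 0.635989 + 0.529412 - 1 = 0.1654

0.1654


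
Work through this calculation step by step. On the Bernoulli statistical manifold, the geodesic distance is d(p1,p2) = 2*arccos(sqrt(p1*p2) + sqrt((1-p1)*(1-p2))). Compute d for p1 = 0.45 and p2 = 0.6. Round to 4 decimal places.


Geodesic distance on Bernoulli manifold:
d(p1,p2) = 2*arccos(sqrt(p1*p2) + sqrt((1-p1)*(1-p2))).
sqrt(p1*p2) = sqrt(0.45*0.6) = 0.519615.
sqrt((1-p1)*(1-p2)) = sqrt(0.55*0.4) = 0.469042.
arg = 0.519615 + 0.469042 = 0.988657.
d = 2*arccos(0.988657) = 0.3015

0.3015
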